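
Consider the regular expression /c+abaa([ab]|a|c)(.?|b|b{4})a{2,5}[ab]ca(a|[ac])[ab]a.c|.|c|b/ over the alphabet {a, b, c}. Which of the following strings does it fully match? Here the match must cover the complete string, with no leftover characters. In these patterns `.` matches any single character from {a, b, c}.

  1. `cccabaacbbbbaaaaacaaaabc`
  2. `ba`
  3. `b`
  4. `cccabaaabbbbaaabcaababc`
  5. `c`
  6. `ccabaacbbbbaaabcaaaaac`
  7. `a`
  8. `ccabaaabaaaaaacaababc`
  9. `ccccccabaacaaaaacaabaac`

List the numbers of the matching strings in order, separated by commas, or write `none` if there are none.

1, 3, 4, 5, 6, 7, 8, 9

1 → match
2 → no match
3 → match
4 → match
5 → match
6 → match
7 → match
8 → match
9 → match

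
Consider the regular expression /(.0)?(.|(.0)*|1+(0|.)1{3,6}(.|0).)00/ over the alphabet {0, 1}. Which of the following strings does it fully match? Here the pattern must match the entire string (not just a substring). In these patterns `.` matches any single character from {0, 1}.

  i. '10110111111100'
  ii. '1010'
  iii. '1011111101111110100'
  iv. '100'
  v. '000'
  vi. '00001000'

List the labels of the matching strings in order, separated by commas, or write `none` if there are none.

i, iii, iv, v, vi

i → match
ii → no match — must end with '00'
iii → match
iv → match
v → match
vi → match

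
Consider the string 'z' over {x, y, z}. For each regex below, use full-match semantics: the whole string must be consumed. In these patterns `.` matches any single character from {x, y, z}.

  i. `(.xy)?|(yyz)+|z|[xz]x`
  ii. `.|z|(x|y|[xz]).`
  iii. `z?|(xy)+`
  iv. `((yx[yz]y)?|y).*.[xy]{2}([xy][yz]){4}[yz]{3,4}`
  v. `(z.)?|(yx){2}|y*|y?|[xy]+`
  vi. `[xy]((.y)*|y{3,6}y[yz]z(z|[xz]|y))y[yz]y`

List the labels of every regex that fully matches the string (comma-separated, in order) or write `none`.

i, ii, iii

i → match
ii → match
iii → match
iv → no match
v → no match
vi → no match — must end with 'y'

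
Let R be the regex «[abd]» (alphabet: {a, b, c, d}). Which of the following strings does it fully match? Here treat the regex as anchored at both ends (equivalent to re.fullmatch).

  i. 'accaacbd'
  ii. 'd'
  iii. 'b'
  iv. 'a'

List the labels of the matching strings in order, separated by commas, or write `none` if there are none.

i. 'accaacbd' → no match
ii. 'd' → match
iii. 'b' → match
iv. 'a' → match

ii, iii, iv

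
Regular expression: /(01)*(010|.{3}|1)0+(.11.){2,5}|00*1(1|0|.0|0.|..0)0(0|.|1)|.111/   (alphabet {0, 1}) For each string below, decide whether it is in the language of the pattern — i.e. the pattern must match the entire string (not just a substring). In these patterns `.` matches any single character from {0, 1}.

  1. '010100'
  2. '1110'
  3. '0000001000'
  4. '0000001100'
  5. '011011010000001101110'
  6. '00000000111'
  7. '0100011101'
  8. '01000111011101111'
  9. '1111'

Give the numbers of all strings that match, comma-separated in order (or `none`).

1, 3, 4, 8, 9

1 → match
2 → no match
3 → match
4 → match
5 → no match
6 → no match
7 → no match
8 → match
9 → match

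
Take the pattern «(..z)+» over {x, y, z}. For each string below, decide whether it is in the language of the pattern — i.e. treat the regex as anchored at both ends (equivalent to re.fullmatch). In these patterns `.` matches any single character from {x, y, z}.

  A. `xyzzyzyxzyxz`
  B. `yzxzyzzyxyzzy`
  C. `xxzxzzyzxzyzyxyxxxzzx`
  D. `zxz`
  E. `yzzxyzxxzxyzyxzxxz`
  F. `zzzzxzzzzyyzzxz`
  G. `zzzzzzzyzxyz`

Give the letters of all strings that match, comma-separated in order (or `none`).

A → match
B → no match — must end with `z`
C → no match — must end with `z`
D → match
E → match
F → match
G → match

A, D, E, F, G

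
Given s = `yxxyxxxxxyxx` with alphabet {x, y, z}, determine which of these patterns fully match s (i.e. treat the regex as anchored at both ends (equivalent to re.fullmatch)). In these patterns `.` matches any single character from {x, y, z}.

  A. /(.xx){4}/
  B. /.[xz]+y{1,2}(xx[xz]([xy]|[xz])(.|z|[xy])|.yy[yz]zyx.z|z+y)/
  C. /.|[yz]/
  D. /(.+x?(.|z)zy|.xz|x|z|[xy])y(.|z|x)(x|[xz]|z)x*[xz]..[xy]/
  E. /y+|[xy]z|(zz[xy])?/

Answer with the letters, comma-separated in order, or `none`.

A → match
B → no match
C → no match
D → no match
E → no match

A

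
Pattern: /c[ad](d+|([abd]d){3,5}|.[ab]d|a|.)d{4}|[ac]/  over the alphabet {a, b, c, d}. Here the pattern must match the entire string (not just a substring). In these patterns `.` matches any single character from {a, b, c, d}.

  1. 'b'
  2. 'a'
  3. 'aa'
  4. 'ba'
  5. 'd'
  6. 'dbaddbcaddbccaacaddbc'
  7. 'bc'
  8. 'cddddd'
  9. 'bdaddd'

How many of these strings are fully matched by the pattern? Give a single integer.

1

1. 'b' → no match
2. 'a' → match
3. 'aa' → no match
4. 'ba' → no match
5. 'd' → no match
6 → no match
7. 'bc' → no match
8. 'cddddd' → no match
9. 'bdaddd' → no match
Total matched: 1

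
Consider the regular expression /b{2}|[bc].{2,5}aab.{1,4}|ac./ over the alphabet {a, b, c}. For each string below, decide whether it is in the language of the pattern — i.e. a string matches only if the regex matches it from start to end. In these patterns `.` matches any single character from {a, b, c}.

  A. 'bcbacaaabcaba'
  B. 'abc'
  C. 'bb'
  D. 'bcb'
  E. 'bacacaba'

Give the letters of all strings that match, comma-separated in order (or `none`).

A → match
B → no match
C → match
D → no match
E → no match

A, C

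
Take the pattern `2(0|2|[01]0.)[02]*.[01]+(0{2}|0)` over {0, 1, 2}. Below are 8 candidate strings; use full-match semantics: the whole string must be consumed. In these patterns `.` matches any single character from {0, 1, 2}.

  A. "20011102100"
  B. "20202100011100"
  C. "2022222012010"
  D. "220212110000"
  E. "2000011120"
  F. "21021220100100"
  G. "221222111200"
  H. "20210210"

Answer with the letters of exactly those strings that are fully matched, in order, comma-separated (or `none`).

A → no match
B → match
C → no match
D → no match
E → no match
F → no match
G → no match
H → no match

B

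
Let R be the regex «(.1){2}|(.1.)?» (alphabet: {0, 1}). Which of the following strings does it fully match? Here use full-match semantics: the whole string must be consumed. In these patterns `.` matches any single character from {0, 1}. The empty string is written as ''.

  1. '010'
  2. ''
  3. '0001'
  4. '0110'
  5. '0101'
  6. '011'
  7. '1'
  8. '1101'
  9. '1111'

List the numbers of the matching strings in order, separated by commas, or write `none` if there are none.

1. '010' → match
2. '' → match
3. '0001' → no match
4. '0110' → no match
5. '0101' → match
6. '011' → match
7. '1' → no match
8. '1101' → match
9. '1111' → match

1, 2, 5, 6, 8, 9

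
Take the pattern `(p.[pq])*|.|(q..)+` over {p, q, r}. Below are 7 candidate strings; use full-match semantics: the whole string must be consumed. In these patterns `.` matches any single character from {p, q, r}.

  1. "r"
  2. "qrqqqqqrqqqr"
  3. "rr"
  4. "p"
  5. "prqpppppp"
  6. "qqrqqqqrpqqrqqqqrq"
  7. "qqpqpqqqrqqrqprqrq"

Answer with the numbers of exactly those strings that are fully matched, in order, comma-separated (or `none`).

1, 2, 4, 5, 6, 7

1 → match
2 → match
3 → no match
4 → match
5 → match
6 → match
7 → match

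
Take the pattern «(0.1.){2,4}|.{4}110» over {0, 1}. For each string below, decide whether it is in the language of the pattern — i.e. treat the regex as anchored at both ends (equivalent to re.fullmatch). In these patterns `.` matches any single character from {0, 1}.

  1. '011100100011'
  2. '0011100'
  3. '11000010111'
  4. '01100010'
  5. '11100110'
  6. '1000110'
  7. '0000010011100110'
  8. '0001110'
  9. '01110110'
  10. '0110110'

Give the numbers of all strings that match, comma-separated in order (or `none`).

1, 4, 6, 8, 9, 10

1 → match
2 → no match
3 → no match
4 → match
5 → no match
6 → match
7 → no match
8 → match
9 → match
10 → match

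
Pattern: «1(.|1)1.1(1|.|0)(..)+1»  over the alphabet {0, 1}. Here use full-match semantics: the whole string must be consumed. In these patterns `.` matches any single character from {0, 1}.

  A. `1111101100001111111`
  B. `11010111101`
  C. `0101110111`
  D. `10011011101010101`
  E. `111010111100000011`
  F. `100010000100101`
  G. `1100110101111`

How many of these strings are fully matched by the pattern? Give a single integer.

A → match
B → no match
C → no match — must start with `1`
D → no match
E → no match
F → no match
G → no match
Total matched: 1

1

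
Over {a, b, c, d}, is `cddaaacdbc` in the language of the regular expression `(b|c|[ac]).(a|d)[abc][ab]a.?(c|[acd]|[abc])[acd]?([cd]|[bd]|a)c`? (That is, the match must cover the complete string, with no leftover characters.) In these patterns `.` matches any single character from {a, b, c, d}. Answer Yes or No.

Yes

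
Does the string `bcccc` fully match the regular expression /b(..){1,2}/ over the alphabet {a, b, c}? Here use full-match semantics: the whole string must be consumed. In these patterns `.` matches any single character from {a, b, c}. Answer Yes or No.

Yes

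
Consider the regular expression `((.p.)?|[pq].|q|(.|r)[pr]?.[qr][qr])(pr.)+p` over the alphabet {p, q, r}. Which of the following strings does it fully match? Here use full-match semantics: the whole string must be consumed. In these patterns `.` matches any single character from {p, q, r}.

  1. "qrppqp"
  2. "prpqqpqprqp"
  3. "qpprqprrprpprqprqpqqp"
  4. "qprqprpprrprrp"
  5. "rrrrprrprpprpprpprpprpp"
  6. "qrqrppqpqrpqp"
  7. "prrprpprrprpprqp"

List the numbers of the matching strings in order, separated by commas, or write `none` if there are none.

4, 5, 7

1 → no match
2 → no match
3 → no match
4 → match
5 → match
6 → no match
7 → match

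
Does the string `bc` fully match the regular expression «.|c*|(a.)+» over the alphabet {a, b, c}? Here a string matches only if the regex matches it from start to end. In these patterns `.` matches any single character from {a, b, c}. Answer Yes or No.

No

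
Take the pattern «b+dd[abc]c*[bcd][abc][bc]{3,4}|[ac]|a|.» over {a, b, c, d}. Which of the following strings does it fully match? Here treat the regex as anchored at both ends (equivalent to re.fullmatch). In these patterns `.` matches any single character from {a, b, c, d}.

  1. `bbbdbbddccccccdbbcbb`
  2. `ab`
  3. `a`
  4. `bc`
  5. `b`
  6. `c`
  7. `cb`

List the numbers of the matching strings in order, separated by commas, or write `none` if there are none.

3, 5, 6

1 → no match
2. `ab` → no match
3. `a` → match
4. `bc` → no match
5. `b` → match
6. `c` → match
7. `cb` → no match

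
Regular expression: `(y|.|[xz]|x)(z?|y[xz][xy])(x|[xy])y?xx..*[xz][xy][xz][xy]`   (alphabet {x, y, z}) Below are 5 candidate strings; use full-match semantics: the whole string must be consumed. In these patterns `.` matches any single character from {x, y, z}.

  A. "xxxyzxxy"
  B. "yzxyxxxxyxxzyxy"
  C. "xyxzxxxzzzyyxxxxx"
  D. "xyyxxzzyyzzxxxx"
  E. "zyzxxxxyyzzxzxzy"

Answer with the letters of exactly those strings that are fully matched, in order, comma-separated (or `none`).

A → no match
B → match
C → no match
D → match
E → match

B, D, E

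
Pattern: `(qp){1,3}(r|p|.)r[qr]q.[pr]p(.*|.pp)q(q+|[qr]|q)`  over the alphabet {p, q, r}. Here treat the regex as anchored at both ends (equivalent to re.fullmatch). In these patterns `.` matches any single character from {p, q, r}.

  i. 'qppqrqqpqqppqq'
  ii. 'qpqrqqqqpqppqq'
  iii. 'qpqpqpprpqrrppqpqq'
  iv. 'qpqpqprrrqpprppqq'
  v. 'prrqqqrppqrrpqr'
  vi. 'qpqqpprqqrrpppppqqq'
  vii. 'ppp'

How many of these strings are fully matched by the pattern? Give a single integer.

i → no match
ii → no match
iii → no match
iv → no match
v → no match — must start with 'qp'
vi → no match
vii. 'ppp' → no match — must start with 'qp'
Total matched: 0

0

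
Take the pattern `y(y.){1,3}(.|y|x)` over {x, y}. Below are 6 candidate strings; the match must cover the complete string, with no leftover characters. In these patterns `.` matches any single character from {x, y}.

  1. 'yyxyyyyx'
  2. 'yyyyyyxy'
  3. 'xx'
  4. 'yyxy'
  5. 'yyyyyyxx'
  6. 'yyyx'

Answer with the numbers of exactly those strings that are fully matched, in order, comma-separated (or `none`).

1 → match
2 → match
3 → no match — must start with 'yy'
4 → match
5 → match
6 → match

1, 2, 4, 5, 6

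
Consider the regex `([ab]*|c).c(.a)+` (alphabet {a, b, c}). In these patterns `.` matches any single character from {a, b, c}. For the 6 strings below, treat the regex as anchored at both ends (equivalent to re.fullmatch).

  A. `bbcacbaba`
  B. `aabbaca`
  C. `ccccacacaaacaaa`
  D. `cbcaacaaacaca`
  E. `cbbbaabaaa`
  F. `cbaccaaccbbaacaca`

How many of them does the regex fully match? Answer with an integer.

2

A → no match
B → no match
C → match
D → match
E → no match
F → no match
Total matched: 2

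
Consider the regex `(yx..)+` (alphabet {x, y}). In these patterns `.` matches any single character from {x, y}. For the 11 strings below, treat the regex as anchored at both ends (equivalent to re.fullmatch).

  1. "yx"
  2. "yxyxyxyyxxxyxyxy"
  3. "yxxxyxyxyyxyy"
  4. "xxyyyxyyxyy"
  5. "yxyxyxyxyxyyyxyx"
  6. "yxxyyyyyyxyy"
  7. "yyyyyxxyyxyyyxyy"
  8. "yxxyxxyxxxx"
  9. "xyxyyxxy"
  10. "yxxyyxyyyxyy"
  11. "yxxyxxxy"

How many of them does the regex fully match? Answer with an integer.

1 → no match
2 → no match
3 → no match
4 → no match — must start with "yx"
5 → match
6 → no match
7 → no match — must start with "yx"
8 → no match
9 → no match — must start with "yx"
10 → match
11 → no match
Total matched: 2

2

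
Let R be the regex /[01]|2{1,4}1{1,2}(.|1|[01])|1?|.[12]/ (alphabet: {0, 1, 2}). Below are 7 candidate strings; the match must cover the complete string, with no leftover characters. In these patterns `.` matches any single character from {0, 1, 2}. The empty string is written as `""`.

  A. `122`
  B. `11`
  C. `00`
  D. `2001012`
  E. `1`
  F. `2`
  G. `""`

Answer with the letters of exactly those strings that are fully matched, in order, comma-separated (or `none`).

B, E, G

A → no match
B → match
C → no match
D → no match
E → match
F → no match
G → match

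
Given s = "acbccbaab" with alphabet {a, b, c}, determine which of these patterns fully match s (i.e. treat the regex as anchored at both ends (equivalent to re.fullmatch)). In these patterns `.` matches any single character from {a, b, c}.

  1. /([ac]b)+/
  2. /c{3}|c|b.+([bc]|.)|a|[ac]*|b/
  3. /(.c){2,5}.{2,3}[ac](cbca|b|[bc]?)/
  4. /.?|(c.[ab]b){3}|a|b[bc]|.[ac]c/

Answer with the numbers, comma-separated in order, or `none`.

1 → no match
2 → no match
3 → match
4 → no match

3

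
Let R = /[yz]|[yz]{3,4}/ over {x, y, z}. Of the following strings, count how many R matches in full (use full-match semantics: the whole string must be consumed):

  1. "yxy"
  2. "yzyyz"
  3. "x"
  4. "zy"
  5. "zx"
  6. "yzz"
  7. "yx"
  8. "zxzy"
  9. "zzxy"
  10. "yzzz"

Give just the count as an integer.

1 → no match
2 → no match
3 → no match
4 → no match
5 → no match
6 → match
7 → no match
8 → no match
9 → no match
10 → match
Total matched: 2

2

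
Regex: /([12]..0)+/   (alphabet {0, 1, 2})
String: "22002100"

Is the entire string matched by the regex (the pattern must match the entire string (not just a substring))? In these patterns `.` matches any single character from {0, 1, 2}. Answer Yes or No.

Yes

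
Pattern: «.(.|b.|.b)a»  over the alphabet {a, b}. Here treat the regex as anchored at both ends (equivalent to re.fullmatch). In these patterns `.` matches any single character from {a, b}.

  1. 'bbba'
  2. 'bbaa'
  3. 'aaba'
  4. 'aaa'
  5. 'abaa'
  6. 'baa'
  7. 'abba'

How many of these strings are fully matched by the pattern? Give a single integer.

7

1. 'bbba' → match
2. 'bbaa' → match
3. 'aaba' → match
4. 'aaa' → match
5. 'abaa' → match
6. 'baa' → match
7. 'abba' → match
Total matched: 7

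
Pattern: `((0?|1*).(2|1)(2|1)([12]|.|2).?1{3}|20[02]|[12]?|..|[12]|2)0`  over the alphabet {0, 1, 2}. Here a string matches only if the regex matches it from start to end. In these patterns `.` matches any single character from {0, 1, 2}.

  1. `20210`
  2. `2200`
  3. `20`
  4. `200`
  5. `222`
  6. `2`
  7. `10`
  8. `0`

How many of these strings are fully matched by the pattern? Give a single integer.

4

1. `20210` → no match
2. `2200` → no match
3. `20` → match
4. `200` → match
5. `222` → no match — must end with `0`
6. `2` → no match — must end with `0`
7. `10` → match
8. `0` → match
Total matched: 4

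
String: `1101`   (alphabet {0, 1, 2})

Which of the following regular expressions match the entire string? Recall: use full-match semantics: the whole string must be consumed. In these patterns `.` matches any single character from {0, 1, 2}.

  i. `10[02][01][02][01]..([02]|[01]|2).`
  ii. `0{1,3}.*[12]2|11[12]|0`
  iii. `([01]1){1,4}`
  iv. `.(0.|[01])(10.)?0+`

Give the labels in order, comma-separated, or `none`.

i → no match — must start with `10`
ii → no match
iii → match
iv → no match — must end with `0`

iii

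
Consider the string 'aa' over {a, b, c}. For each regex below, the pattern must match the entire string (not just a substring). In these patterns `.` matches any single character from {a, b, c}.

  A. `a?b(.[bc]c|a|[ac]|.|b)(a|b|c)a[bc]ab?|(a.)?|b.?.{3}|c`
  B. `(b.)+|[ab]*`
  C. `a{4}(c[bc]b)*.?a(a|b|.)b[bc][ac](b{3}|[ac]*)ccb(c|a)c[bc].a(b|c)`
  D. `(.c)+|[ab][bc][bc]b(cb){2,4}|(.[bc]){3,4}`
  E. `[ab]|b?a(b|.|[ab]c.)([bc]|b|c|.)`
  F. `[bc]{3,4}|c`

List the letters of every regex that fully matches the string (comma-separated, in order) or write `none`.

A → match
B → match
C → no match
D → no match
E → no match
F → no match

A, B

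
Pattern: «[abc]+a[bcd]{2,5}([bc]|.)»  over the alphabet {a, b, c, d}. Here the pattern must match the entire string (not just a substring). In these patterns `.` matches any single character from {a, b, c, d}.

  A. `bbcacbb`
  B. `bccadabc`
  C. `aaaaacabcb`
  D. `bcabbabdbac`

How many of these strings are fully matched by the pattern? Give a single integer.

2

A. `bbcacbb` → match
B. `bccadabc` → no match
C. `aaaaacabcb` → match
D. `bcabbabdbac` → no match
Total matched: 2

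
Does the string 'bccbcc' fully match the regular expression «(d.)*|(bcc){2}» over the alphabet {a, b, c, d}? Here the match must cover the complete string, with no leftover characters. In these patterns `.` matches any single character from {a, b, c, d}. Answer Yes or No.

Yes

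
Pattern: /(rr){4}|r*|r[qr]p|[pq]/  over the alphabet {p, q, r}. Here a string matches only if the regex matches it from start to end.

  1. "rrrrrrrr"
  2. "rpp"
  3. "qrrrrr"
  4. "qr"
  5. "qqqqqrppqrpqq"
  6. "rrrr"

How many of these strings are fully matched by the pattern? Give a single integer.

2

1 → match
2 → no match
3 → no match
4 → no match
5 → no match
6 → match
Total matched: 2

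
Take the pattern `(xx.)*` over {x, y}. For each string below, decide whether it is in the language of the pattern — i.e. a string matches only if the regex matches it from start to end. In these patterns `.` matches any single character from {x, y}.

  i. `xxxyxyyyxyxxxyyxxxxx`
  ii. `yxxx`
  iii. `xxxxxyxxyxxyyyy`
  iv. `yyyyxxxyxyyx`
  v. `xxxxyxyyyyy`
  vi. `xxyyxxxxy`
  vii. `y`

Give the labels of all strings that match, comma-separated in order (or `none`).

none

i → no match
ii → no match
iii → no match
iv → no match
v → no match
vi → no match
vii → no match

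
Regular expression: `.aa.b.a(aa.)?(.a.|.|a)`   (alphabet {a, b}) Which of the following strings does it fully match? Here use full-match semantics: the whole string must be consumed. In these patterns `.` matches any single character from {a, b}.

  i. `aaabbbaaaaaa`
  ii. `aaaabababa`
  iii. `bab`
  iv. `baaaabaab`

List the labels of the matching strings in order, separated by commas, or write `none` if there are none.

i → no match
ii → no match
iii → no match
iv → no match

none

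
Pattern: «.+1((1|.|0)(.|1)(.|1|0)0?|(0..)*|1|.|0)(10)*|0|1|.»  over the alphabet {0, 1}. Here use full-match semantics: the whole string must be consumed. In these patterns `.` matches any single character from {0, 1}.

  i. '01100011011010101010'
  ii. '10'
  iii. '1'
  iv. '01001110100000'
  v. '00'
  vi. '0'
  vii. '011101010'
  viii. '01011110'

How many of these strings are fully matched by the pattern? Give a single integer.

5

i → match
ii → no match
iii → match
iv → no match
v → no match
vi → match
vii → match
viii → match
Total matched: 5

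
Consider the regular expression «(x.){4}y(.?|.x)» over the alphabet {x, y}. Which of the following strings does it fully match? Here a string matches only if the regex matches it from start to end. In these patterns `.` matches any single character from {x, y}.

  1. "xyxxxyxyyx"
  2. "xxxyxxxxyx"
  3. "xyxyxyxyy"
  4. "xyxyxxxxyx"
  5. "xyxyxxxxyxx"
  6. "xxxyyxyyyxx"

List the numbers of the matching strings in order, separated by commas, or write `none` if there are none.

1, 2, 3, 4, 5

1 → match
2 → match
3 → match
4 → match
5 → match
6 → no match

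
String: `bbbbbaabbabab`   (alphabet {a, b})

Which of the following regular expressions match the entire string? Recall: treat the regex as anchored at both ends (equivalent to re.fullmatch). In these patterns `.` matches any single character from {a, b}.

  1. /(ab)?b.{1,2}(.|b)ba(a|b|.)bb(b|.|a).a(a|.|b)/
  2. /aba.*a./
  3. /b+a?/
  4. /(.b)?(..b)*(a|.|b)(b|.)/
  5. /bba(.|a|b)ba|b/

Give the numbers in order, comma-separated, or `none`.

1 → match
2 → no match — must start with `aba`
3 → no match
4 → match
5 → no match

1, 4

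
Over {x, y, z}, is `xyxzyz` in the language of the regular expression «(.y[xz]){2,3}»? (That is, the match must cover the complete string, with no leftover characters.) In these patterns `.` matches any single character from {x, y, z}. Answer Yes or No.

Yes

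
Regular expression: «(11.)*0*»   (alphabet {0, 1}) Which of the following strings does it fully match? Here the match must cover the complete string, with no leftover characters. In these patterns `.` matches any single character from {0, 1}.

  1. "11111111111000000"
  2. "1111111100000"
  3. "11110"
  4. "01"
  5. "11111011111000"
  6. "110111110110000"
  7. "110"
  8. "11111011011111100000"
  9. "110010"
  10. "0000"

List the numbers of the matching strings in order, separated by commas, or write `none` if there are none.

1 → match
2 → match
3 → no match
4 → no match
5 → match
6 → match
7 → match
8 → match
9 → no match
10 → match

1, 2, 5, 6, 7, 8, 10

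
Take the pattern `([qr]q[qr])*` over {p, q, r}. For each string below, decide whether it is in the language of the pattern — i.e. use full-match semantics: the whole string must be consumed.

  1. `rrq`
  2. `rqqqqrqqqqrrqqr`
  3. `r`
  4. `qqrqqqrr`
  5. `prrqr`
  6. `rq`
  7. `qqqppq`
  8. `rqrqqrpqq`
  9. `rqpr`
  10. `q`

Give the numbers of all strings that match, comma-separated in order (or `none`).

1 → no match
2 → no match
3 → no match
4 → no match
5 → no match
6 → no match
7 → no match
8 → no match
9 → no match
10 → no match

none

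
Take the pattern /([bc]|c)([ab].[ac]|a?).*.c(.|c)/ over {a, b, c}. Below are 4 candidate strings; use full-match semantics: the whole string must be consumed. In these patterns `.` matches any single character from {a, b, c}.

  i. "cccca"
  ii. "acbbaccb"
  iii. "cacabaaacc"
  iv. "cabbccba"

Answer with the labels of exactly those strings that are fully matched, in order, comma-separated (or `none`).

i → match
ii → no match
iii → match
iv → no match

i, iii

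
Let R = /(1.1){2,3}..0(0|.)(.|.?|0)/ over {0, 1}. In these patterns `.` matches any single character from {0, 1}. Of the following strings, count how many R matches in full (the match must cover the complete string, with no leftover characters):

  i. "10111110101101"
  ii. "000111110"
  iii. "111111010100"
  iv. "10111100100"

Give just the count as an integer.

0

i → no match
ii → no match — must start with "1"
iii → no match
iv → no match
Total matched: 0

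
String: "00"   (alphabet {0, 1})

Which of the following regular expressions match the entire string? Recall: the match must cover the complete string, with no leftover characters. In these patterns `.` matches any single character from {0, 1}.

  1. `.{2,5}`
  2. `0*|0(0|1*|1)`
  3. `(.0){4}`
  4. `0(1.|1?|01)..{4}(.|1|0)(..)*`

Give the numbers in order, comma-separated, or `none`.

1 → match
2 → match
3 → no match
4 → no match

1, 2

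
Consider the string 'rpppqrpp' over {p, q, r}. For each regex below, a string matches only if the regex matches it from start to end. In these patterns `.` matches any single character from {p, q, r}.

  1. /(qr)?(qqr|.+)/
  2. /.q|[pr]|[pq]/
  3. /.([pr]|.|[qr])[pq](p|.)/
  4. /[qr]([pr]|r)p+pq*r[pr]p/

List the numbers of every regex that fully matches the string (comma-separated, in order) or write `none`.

1 → match
2 → no match
3 → no match
4 → match

1, 4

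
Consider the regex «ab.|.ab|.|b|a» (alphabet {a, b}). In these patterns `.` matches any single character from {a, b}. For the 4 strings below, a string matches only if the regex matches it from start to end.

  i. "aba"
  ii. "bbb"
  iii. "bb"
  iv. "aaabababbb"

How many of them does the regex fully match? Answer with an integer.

i → match
ii → no match
iii → no match
iv → no match
Total matched: 1

1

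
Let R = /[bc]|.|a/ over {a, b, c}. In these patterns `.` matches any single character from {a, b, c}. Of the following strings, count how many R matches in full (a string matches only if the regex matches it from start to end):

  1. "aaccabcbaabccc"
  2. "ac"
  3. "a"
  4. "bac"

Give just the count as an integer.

1 → no match
2 → no match
3 → match
4 → no match
Total matched: 1

1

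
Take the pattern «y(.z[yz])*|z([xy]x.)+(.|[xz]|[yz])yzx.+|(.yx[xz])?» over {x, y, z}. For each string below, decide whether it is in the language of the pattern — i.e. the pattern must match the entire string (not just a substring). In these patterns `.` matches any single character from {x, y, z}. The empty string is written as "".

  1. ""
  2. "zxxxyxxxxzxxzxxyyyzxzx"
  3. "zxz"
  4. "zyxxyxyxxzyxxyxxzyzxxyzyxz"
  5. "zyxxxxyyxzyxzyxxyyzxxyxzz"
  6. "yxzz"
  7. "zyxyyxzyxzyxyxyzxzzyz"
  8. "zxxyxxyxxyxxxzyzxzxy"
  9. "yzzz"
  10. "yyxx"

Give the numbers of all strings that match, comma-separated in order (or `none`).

1, 2, 4, 5, 6, 7, 8, 9, 10

1 → match
2 → match
3 → no match
4 → match
5 → match
6 → match
7 → match
8 → match
9 → match
10 → match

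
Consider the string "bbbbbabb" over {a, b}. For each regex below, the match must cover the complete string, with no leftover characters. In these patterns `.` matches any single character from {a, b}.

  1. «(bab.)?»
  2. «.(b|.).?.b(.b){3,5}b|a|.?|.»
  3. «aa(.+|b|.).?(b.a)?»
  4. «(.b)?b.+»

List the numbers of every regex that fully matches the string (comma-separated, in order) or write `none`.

4

1 → no match
2 → no match
3 → no match — must start with "aa"
4 → match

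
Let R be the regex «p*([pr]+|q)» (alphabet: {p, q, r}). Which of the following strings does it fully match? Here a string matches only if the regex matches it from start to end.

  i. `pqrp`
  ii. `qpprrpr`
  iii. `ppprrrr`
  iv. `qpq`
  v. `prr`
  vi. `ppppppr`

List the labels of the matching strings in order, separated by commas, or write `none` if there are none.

i. `pqrp` → no match
ii. `qpprrpr` → no match
iii. `ppprrrr` → match
iv. `qpq` → no match
v. `prr` → match
vi. `ppppppr` → match

iii, v, vi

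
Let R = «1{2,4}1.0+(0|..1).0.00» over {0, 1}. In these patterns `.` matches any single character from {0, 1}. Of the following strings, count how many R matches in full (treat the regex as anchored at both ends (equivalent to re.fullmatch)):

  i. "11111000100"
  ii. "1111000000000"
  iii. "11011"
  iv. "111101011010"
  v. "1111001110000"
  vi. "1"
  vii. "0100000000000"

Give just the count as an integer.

i → no match
ii → match
iii → no match — must end with "00"
iv → no match — must end with "00"
v → match
vi → no match — must end with "00"
vii → no match — must start with "1"
Total matched: 2

2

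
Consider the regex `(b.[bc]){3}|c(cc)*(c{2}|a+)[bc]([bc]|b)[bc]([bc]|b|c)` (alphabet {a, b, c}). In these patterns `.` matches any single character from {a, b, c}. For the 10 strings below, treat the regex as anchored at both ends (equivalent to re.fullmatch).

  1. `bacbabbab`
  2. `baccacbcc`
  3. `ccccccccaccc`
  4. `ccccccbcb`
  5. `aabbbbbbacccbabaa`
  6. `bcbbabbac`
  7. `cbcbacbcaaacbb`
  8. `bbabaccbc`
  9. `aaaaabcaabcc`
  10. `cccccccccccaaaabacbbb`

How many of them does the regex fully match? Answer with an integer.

1 → match
2 → no match
3 → no match
4 → match
5 → no match
6 → match
7 → no match
8 → no match
9 → no match
10 → no match
Total matched: 3

3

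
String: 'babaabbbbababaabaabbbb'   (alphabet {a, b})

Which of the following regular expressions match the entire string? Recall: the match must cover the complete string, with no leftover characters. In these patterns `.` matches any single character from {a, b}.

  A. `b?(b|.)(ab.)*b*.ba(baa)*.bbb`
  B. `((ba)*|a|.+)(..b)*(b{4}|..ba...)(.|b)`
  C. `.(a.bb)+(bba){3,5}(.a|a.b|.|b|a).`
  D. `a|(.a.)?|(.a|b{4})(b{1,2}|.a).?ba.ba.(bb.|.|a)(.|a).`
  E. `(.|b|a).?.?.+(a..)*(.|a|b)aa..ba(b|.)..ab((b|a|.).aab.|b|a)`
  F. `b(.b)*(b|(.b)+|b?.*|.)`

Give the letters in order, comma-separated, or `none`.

A, F

A → match
B → no match
C → no match
D → no match
E → no match
F → match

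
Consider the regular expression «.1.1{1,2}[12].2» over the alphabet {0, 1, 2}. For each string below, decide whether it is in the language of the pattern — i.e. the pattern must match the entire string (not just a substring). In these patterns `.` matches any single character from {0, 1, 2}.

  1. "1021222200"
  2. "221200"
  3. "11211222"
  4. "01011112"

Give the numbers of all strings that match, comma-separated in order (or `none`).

3, 4

1 → no match — must end with "2"
2 → no match — must end with "2"
3 → match
4 → match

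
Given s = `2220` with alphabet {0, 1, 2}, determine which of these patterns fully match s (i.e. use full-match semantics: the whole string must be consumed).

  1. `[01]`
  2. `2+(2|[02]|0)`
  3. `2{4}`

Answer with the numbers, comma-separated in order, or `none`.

2

1 → no match
2 → match
3 → no match — must end with `2`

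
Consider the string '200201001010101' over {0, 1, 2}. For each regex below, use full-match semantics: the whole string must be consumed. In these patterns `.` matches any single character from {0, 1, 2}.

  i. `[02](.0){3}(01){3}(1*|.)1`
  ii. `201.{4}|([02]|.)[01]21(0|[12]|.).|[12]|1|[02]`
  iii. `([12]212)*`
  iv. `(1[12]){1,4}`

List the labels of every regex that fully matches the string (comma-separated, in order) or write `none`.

i

i → match
ii → no match
iii → no match
iv → no match — must start with '1'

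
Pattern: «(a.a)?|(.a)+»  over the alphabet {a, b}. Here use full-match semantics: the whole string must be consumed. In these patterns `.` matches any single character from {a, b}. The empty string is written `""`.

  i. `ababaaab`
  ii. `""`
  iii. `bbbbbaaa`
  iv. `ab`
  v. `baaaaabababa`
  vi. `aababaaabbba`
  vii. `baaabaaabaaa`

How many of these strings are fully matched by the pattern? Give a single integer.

i → no match
ii → match
iii → no match
iv → no match
v → match
vi → no match
vii → match
Total matched: 3

3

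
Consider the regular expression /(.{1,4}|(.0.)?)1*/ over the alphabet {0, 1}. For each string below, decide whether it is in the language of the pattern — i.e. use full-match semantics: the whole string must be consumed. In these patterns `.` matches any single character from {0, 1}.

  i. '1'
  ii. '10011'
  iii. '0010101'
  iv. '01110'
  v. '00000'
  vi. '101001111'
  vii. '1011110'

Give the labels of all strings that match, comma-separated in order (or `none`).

i → match
ii → match
iii → no match
iv → no match
v → no match
vi → no match
vii → no match

i, ii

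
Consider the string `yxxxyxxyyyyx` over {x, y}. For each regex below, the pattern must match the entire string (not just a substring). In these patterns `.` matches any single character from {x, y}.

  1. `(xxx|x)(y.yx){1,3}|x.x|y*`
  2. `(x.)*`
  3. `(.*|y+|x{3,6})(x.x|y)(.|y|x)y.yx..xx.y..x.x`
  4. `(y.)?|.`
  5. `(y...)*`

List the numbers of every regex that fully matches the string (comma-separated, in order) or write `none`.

1 → no match
2 → no match
3 → no match
4 → no match
5 → match

5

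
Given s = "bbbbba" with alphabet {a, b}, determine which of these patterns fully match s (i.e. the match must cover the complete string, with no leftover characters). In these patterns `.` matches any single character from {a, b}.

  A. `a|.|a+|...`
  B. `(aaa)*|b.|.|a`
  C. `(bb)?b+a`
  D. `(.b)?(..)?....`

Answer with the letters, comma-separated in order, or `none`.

C, D

A → no match
B → no match
C → match
D → match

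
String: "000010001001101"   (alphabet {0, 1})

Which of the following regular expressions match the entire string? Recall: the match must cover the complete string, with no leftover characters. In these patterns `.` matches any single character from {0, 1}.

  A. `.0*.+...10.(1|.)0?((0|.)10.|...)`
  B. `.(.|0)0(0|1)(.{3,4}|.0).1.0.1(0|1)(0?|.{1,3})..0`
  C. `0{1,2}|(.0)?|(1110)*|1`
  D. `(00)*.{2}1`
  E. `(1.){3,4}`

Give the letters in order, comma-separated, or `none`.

A

A → match
B → no match — must end with "0"
C → no match
D → no match
E → no match — must start with "1"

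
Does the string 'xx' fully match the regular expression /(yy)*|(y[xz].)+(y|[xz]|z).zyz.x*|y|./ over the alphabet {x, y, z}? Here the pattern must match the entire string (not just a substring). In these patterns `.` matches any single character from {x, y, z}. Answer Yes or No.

No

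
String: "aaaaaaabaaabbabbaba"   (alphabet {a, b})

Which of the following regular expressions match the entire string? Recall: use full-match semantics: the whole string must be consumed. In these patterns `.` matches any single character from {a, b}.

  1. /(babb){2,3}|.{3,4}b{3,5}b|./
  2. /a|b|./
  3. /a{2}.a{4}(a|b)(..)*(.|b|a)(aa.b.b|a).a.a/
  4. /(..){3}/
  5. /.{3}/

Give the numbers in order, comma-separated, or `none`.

1 → no match
2 → no match
3 → match
4 → no match
5 → no match

3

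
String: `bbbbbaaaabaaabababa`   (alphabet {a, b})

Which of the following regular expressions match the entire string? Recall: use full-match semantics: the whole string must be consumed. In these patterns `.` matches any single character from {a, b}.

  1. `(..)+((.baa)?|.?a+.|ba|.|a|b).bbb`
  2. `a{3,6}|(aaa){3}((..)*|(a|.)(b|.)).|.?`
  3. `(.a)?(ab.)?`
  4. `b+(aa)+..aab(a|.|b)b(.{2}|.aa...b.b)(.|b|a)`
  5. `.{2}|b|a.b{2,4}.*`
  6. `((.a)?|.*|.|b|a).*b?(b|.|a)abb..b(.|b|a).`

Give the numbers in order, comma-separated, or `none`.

1 → no match — must end with `bbb`
2 → no match
3 → no match
4 → match
5 → no match
6 → no match

4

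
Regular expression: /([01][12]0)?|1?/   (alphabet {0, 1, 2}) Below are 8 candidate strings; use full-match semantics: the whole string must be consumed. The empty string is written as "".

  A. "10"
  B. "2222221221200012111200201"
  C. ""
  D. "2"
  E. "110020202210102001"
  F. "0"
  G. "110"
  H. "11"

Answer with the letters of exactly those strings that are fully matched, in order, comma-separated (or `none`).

C, G

A → no match
B → no match
C → match
D → no match
E → no match
F → no match
G → match
H → no match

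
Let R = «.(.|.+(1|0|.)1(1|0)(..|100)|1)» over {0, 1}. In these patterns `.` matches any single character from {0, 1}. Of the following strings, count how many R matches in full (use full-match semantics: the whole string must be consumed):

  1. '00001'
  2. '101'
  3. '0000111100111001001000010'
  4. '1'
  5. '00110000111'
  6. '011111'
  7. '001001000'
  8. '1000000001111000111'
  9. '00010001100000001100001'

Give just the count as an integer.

1 → no match
2 → no match
3 → no match
4 → no match
5 → no match
6 → no match
7 → match
8 → no match
9 → no match
Total matched: 1

1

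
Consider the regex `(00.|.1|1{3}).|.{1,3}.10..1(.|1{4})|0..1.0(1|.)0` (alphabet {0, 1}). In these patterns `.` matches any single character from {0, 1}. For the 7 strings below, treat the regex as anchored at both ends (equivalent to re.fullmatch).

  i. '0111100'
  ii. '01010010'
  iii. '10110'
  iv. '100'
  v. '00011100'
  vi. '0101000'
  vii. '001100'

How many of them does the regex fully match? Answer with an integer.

i → no match
ii → match
iii → no match
iv → no match
v → no match
vi → no match
vii → no match
Total matched: 1

1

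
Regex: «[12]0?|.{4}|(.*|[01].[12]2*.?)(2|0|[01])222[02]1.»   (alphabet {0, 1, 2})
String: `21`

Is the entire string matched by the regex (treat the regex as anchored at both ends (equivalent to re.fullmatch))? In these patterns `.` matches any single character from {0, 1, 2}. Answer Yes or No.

No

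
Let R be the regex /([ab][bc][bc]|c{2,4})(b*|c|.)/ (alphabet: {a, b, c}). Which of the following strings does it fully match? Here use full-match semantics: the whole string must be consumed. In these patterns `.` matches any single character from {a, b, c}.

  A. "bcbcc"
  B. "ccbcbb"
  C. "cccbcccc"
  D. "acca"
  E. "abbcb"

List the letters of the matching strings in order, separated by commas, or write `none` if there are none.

A → no match
B → no match
C → no match
D → match
E → no match

D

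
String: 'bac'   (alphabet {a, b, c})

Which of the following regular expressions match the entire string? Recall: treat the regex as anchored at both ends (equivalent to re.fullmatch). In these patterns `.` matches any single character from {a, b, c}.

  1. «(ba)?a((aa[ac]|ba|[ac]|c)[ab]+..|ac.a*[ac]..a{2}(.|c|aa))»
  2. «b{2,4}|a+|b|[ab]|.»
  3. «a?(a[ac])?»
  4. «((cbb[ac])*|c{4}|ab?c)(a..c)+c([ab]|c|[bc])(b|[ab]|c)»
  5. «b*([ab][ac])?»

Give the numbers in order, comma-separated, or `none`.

5

1 → no match
2 → no match
3 → no match
4 → no match
5 → match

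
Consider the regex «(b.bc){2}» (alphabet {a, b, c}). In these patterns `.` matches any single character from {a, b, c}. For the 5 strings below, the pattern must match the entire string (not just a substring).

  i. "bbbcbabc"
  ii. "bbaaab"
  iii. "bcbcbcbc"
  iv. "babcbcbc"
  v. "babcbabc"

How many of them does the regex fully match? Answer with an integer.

i → match
ii → no match — must end with "bc"
iii → match
iv → match
v → match
Total matched: 4

4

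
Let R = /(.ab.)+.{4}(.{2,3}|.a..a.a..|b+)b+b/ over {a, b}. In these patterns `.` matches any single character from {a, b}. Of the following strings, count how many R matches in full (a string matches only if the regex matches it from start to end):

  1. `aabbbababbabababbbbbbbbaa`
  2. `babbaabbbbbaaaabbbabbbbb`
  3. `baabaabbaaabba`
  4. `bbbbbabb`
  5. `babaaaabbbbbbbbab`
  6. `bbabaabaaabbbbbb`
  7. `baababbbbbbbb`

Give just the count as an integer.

0

1 → no match — must end with `bb`
2 → no match
3 → no match — must end with `bb`
4. `bbbbbabb` → no match
5 → no match — must end with `bb`
6 → no match
7 → no match
Total matched: 0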